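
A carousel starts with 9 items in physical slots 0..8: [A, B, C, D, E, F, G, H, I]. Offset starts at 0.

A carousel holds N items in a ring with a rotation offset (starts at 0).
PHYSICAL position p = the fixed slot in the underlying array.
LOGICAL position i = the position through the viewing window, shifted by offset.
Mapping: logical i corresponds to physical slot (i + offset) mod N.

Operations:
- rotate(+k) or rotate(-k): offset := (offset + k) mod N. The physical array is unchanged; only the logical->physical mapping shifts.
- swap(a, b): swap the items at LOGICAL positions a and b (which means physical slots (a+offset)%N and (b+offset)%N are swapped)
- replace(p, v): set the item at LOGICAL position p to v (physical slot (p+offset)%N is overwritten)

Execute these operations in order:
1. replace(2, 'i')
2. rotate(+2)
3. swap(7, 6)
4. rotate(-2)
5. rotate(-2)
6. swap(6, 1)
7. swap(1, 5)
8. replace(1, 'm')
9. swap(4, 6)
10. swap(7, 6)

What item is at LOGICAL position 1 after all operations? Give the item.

After op 1 (replace(2, 'i')): offset=0, physical=[A,B,i,D,E,F,G,H,I], logical=[A,B,i,D,E,F,G,H,I]
After op 2 (rotate(+2)): offset=2, physical=[A,B,i,D,E,F,G,H,I], logical=[i,D,E,F,G,H,I,A,B]
After op 3 (swap(7, 6)): offset=2, physical=[I,B,i,D,E,F,G,H,A], logical=[i,D,E,F,G,H,A,I,B]
After op 4 (rotate(-2)): offset=0, physical=[I,B,i,D,E,F,G,H,A], logical=[I,B,i,D,E,F,G,H,A]
After op 5 (rotate(-2)): offset=7, physical=[I,B,i,D,E,F,G,H,A], logical=[H,A,I,B,i,D,E,F,G]
After op 6 (swap(6, 1)): offset=7, physical=[I,B,i,D,A,F,G,H,E], logical=[H,E,I,B,i,D,A,F,G]
After op 7 (swap(1, 5)): offset=7, physical=[I,B,i,E,A,F,G,H,D], logical=[H,D,I,B,i,E,A,F,G]
After op 8 (replace(1, 'm')): offset=7, physical=[I,B,i,E,A,F,G,H,m], logical=[H,m,I,B,i,E,A,F,G]
After op 9 (swap(4, 6)): offset=7, physical=[I,B,A,E,i,F,G,H,m], logical=[H,m,I,B,A,E,i,F,G]
After op 10 (swap(7, 6)): offset=7, physical=[I,B,A,E,F,i,G,H,m], logical=[H,m,I,B,A,E,F,i,G]

Answer: m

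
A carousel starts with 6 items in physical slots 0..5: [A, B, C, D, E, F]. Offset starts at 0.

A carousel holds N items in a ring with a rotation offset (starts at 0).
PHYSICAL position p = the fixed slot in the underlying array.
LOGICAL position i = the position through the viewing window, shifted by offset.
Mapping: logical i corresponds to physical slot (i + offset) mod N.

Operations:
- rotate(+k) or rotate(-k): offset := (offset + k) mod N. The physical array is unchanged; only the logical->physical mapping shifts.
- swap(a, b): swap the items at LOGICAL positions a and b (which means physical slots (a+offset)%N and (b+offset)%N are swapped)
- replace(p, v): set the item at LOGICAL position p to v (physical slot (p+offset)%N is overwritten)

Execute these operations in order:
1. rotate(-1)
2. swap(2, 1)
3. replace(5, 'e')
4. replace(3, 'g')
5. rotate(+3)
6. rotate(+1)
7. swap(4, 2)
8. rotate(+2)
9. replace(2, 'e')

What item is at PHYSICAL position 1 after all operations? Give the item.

Answer: e

Derivation:
After op 1 (rotate(-1)): offset=5, physical=[A,B,C,D,E,F], logical=[F,A,B,C,D,E]
After op 2 (swap(2, 1)): offset=5, physical=[B,A,C,D,E,F], logical=[F,B,A,C,D,E]
After op 3 (replace(5, 'e')): offset=5, physical=[B,A,C,D,e,F], logical=[F,B,A,C,D,e]
After op 4 (replace(3, 'g')): offset=5, physical=[B,A,g,D,e,F], logical=[F,B,A,g,D,e]
After op 5 (rotate(+3)): offset=2, physical=[B,A,g,D,e,F], logical=[g,D,e,F,B,A]
After op 6 (rotate(+1)): offset=3, physical=[B,A,g,D,e,F], logical=[D,e,F,B,A,g]
After op 7 (swap(4, 2)): offset=3, physical=[B,F,g,D,e,A], logical=[D,e,A,B,F,g]
After op 8 (rotate(+2)): offset=5, physical=[B,F,g,D,e,A], logical=[A,B,F,g,D,e]
After op 9 (replace(2, 'e')): offset=5, physical=[B,e,g,D,e,A], logical=[A,B,e,g,D,e]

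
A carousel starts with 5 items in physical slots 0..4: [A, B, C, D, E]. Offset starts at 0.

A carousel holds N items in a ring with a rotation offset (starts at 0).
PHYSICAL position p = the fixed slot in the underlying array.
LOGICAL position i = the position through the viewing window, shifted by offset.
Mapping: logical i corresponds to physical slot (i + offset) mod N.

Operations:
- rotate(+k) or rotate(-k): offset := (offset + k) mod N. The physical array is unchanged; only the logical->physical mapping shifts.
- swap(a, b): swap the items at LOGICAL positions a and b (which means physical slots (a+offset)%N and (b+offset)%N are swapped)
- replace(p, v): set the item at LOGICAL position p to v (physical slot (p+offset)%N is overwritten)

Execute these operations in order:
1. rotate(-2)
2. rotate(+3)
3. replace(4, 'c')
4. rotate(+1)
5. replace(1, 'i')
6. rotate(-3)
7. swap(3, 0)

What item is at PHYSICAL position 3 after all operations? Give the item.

Answer: i

Derivation:
After op 1 (rotate(-2)): offset=3, physical=[A,B,C,D,E], logical=[D,E,A,B,C]
After op 2 (rotate(+3)): offset=1, physical=[A,B,C,D,E], logical=[B,C,D,E,A]
After op 3 (replace(4, 'c')): offset=1, physical=[c,B,C,D,E], logical=[B,C,D,E,c]
After op 4 (rotate(+1)): offset=2, physical=[c,B,C,D,E], logical=[C,D,E,c,B]
After op 5 (replace(1, 'i')): offset=2, physical=[c,B,C,i,E], logical=[C,i,E,c,B]
After op 6 (rotate(-3)): offset=4, physical=[c,B,C,i,E], logical=[E,c,B,C,i]
After op 7 (swap(3, 0)): offset=4, physical=[c,B,E,i,C], logical=[C,c,B,E,i]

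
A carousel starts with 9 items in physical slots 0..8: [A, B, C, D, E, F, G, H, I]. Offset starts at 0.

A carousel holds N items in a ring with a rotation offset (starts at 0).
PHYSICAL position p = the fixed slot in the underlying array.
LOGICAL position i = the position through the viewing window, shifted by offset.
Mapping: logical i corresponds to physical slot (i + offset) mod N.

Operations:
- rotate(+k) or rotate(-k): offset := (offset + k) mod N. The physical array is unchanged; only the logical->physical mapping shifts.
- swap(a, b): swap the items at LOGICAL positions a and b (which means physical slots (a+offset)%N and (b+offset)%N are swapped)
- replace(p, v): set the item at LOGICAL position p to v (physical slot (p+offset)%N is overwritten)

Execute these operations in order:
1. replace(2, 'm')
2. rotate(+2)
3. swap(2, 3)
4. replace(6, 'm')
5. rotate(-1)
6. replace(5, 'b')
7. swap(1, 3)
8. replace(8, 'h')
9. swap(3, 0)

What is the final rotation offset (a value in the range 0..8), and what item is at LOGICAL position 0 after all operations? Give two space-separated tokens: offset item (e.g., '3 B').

After op 1 (replace(2, 'm')): offset=0, physical=[A,B,m,D,E,F,G,H,I], logical=[A,B,m,D,E,F,G,H,I]
After op 2 (rotate(+2)): offset=2, physical=[A,B,m,D,E,F,G,H,I], logical=[m,D,E,F,G,H,I,A,B]
After op 3 (swap(2, 3)): offset=2, physical=[A,B,m,D,F,E,G,H,I], logical=[m,D,F,E,G,H,I,A,B]
After op 4 (replace(6, 'm')): offset=2, physical=[A,B,m,D,F,E,G,H,m], logical=[m,D,F,E,G,H,m,A,B]
After op 5 (rotate(-1)): offset=1, physical=[A,B,m,D,F,E,G,H,m], logical=[B,m,D,F,E,G,H,m,A]
After op 6 (replace(5, 'b')): offset=1, physical=[A,B,m,D,F,E,b,H,m], logical=[B,m,D,F,E,b,H,m,A]
After op 7 (swap(1, 3)): offset=1, physical=[A,B,F,D,m,E,b,H,m], logical=[B,F,D,m,E,b,H,m,A]
After op 8 (replace(8, 'h')): offset=1, physical=[h,B,F,D,m,E,b,H,m], logical=[B,F,D,m,E,b,H,m,h]
After op 9 (swap(3, 0)): offset=1, physical=[h,m,F,D,B,E,b,H,m], logical=[m,F,D,B,E,b,H,m,h]

Answer: 1 m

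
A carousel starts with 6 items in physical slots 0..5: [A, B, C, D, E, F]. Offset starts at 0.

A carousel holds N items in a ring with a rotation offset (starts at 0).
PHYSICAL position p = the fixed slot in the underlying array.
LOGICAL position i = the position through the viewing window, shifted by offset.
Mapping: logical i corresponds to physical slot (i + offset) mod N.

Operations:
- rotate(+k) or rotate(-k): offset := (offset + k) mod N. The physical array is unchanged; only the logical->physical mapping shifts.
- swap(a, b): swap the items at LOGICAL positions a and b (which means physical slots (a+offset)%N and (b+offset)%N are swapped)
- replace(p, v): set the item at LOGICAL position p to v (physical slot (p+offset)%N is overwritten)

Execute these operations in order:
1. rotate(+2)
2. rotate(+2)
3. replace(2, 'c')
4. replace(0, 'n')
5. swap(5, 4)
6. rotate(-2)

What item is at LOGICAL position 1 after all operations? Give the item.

Answer: C

Derivation:
After op 1 (rotate(+2)): offset=2, physical=[A,B,C,D,E,F], logical=[C,D,E,F,A,B]
After op 2 (rotate(+2)): offset=4, physical=[A,B,C,D,E,F], logical=[E,F,A,B,C,D]
After op 3 (replace(2, 'c')): offset=4, physical=[c,B,C,D,E,F], logical=[E,F,c,B,C,D]
After op 4 (replace(0, 'n')): offset=4, physical=[c,B,C,D,n,F], logical=[n,F,c,B,C,D]
After op 5 (swap(5, 4)): offset=4, physical=[c,B,D,C,n,F], logical=[n,F,c,B,D,C]
After op 6 (rotate(-2)): offset=2, physical=[c,B,D,C,n,F], logical=[D,C,n,F,c,B]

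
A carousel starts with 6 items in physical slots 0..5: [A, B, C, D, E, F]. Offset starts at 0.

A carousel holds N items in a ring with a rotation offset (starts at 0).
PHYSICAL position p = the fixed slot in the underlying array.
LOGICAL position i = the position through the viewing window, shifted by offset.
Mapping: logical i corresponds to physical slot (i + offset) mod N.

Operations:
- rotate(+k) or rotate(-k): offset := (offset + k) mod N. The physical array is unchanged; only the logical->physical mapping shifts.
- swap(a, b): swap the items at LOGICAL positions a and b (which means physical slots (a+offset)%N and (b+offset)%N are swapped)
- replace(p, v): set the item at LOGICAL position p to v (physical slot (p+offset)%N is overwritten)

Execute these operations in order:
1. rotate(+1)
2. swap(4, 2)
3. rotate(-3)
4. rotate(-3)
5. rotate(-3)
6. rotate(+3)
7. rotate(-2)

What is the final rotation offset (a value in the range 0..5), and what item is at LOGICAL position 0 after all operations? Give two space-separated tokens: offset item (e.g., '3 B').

After op 1 (rotate(+1)): offset=1, physical=[A,B,C,D,E,F], logical=[B,C,D,E,F,A]
After op 2 (swap(4, 2)): offset=1, physical=[A,B,C,F,E,D], logical=[B,C,F,E,D,A]
After op 3 (rotate(-3)): offset=4, physical=[A,B,C,F,E,D], logical=[E,D,A,B,C,F]
After op 4 (rotate(-3)): offset=1, physical=[A,B,C,F,E,D], logical=[B,C,F,E,D,A]
After op 5 (rotate(-3)): offset=4, physical=[A,B,C,F,E,D], logical=[E,D,A,B,C,F]
After op 6 (rotate(+3)): offset=1, physical=[A,B,C,F,E,D], logical=[B,C,F,E,D,A]
After op 7 (rotate(-2)): offset=5, physical=[A,B,C,F,E,D], logical=[D,A,B,C,F,E]

Answer: 5 D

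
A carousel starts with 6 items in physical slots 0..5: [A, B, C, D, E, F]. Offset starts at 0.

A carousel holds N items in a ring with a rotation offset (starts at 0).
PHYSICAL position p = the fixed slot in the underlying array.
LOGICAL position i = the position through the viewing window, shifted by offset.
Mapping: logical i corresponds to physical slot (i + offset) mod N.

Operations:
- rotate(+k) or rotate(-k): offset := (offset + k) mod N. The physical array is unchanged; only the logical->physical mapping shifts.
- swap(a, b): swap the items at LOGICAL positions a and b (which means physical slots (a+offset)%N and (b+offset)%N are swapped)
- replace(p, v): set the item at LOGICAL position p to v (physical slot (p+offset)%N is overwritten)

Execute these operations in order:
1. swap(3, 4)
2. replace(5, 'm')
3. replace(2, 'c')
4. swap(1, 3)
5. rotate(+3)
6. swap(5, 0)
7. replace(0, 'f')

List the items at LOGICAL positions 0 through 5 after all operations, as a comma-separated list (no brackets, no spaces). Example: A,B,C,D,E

After op 1 (swap(3, 4)): offset=0, physical=[A,B,C,E,D,F], logical=[A,B,C,E,D,F]
After op 2 (replace(5, 'm')): offset=0, physical=[A,B,C,E,D,m], logical=[A,B,C,E,D,m]
After op 3 (replace(2, 'c')): offset=0, physical=[A,B,c,E,D,m], logical=[A,B,c,E,D,m]
After op 4 (swap(1, 3)): offset=0, physical=[A,E,c,B,D,m], logical=[A,E,c,B,D,m]
After op 5 (rotate(+3)): offset=3, physical=[A,E,c,B,D,m], logical=[B,D,m,A,E,c]
After op 6 (swap(5, 0)): offset=3, physical=[A,E,B,c,D,m], logical=[c,D,m,A,E,B]
After op 7 (replace(0, 'f')): offset=3, physical=[A,E,B,f,D,m], logical=[f,D,m,A,E,B]

Answer: f,D,m,A,E,B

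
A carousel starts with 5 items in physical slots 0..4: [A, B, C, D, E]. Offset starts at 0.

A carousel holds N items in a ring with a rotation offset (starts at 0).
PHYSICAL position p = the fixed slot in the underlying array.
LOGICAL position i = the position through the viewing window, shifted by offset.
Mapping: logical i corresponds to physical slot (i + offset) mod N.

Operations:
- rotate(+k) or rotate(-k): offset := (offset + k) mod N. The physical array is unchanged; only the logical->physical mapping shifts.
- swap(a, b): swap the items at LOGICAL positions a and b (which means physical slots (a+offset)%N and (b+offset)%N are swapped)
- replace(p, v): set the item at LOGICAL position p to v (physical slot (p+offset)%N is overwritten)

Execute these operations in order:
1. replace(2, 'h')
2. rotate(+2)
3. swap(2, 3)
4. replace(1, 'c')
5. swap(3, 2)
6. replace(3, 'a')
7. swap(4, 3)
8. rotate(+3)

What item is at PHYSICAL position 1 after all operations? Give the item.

Answer: a

Derivation:
After op 1 (replace(2, 'h')): offset=0, physical=[A,B,h,D,E], logical=[A,B,h,D,E]
After op 2 (rotate(+2)): offset=2, physical=[A,B,h,D,E], logical=[h,D,E,A,B]
After op 3 (swap(2, 3)): offset=2, physical=[E,B,h,D,A], logical=[h,D,A,E,B]
After op 4 (replace(1, 'c')): offset=2, physical=[E,B,h,c,A], logical=[h,c,A,E,B]
After op 5 (swap(3, 2)): offset=2, physical=[A,B,h,c,E], logical=[h,c,E,A,B]
After op 6 (replace(3, 'a')): offset=2, physical=[a,B,h,c,E], logical=[h,c,E,a,B]
After op 7 (swap(4, 3)): offset=2, physical=[B,a,h,c,E], logical=[h,c,E,B,a]
After op 8 (rotate(+3)): offset=0, physical=[B,a,h,c,E], logical=[B,a,h,c,E]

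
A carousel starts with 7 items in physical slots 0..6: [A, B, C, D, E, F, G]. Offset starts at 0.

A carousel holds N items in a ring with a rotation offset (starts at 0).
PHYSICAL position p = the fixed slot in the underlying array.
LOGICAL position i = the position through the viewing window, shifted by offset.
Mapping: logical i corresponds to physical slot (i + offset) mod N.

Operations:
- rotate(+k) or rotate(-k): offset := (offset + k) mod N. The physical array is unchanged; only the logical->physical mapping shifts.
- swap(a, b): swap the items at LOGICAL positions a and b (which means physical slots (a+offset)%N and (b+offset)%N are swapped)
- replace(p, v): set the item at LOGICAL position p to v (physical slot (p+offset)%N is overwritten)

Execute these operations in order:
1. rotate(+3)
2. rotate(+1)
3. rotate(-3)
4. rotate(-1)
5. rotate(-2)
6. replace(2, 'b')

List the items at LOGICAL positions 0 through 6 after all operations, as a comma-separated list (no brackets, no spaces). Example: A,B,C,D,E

After op 1 (rotate(+3)): offset=3, physical=[A,B,C,D,E,F,G], logical=[D,E,F,G,A,B,C]
After op 2 (rotate(+1)): offset=4, physical=[A,B,C,D,E,F,G], logical=[E,F,G,A,B,C,D]
After op 3 (rotate(-3)): offset=1, physical=[A,B,C,D,E,F,G], logical=[B,C,D,E,F,G,A]
After op 4 (rotate(-1)): offset=0, physical=[A,B,C,D,E,F,G], logical=[A,B,C,D,E,F,G]
After op 5 (rotate(-2)): offset=5, physical=[A,B,C,D,E,F,G], logical=[F,G,A,B,C,D,E]
After op 6 (replace(2, 'b')): offset=5, physical=[b,B,C,D,E,F,G], logical=[F,G,b,B,C,D,E]

Answer: F,G,b,B,C,D,E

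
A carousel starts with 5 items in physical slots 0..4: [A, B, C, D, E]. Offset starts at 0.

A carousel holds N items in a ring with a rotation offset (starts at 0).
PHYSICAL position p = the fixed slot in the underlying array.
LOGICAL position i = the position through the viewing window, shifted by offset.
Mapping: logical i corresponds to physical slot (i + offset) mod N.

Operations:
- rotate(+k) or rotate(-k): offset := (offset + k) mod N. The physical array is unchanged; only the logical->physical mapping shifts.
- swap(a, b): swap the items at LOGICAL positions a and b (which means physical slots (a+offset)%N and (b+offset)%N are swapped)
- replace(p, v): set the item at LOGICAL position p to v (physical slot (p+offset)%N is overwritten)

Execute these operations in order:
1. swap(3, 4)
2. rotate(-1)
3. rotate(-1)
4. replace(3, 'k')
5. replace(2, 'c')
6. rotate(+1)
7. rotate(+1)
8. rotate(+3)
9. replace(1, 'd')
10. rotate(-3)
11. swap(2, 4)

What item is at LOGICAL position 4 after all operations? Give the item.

Answer: C

Derivation:
After op 1 (swap(3, 4)): offset=0, physical=[A,B,C,E,D], logical=[A,B,C,E,D]
After op 2 (rotate(-1)): offset=4, physical=[A,B,C,E,D], logical=[D,A,B,C,E]
After op 3 (rotate(-1)): offset=3, physical=[A,B,C,E,D], logical=[E,D,A,B,C]
After op 4 (replace(3, 'k')): offset=3, physical=[A,k,C,E,D], logical=[E,D,A,k,C]
After op 5 (replace(2, 'c')): offset=3, physical=[c,k,C,E,D], logical=[E,D,c,k,C]
After op 6 (rotate(+1)): offset=4, physical=[c,k,C,E,D], logical=[D,c,k,C,E]
After op 7 (rotate(+1)): offset=0, physical=[c,k,C,E,D], logical=[c,k,C,E,D]
After op 8 (rotate(+3)): offset=3, physical=[c,k,C,E,D], logical=[E,D,c,k,C]
After op 9 (replace(1, 'd')): offset=3, physical=[c,k,C,E,d], logical=[E,d,c,k,C]
After op 10 (rotate(-3)): offset=0, physical=[c,k,C,E,d], logical=[c,k,C,E,d]
After op 11 (swap(2, 4)): offset=0, physical=[c,k,d,E,C], logical=[c,k,d,E,C]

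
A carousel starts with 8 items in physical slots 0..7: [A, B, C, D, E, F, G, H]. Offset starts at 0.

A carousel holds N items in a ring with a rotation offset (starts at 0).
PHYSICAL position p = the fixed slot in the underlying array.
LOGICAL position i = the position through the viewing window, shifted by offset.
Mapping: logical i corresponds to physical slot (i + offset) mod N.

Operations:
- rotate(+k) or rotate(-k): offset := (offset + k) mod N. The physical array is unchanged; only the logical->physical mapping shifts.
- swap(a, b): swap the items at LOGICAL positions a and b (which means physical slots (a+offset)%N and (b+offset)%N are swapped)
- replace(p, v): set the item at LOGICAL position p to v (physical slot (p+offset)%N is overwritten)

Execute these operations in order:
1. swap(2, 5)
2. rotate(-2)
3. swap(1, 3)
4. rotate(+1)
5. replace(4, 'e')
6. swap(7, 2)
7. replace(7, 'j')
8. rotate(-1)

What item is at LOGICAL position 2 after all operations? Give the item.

Answer: A

Derivation:
After op 1 (swap(2, 5)): offset=0, physical=[A,B,F,D,E,C,G,H], logical=[A,B,F,D,E,C,G,H]
After op 2 (rotate(-2)): offset=6, physical=[A,B,F,D,E,C,G,H], logical=[G,H,A,B,F,D,E,C]
After op 3 (swap(1, 3)): offset=6, physical=[A,H,F,D,E,C,G,B], logical=[G,B,A,H,F,D,E,C]
After op 4 (rotate(+1)): offset=7, physical=[A,H,F,D,E,C,G,B], logical=[B,A,H,F,D,E,C,G]
After op 5 (replace(4, 'e')): offset=7, physical=[A,H,F,e,E,C,G,B], logical=[B,A,H,F,e,E,C,G]
After op 6 (swap(7, 2)): offset=7, physical=[A,G,F,e,E,C,H,B], logical=[B,A,G,F,e,E,C,H]
After op 7 (replace(7, 'j')): offset=7, physical=[A,G,F,e,E,C,j,B], logical=[B,A,G,F,e,E,C,j]
After op 8 (rotate(-1)): offset=6, physical=[A,G,F,e,E,C,j,B], logical=[j,B,A,G,F,e,E,C]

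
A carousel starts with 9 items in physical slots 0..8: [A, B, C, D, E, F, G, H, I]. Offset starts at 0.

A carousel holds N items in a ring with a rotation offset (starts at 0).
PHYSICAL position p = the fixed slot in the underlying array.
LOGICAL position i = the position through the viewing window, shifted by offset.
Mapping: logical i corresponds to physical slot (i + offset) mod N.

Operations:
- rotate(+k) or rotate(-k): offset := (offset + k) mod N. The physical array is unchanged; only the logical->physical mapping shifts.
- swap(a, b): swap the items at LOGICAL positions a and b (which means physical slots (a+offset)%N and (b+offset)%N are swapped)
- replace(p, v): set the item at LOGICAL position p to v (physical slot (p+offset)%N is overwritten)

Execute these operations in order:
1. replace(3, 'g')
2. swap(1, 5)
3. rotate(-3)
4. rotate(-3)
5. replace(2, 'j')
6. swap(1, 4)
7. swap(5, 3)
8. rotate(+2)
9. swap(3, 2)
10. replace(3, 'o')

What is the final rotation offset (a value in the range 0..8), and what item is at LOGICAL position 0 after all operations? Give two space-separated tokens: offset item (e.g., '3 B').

After op 1 (replace(3, 'g')): offset=0, physical=[A,B,C,g,E,F,G,H,I], logical=[A,B,C,g,E,F,G,H,I]
After op 2 (swap(1, 5)): offset=0, physical=[A,F,C,g,E,B,G,H,I], logical=[A,F,C,g,E,B,G,H,I]
After op 3 (rotate(-3)): offset=6, physical=[A,F,C,g,E,B,G,H,I], logical=[G,H,I,A,F,C,g,E,B]
After op 4 (rotate(-3)): offset=3, physical=[A,F,C,g,E,B,G,H,I], logical=[g,E,B,G,H,I,A,F,C]
After op 5 (replace(2, 'j')): offset=3, physical=[A,F,C,g,E,j,G,H,I], logical=[g,E,j,G,H,I,A,F,C]
After op 6 (swap(1, 4)): offset=3, physical=[A,F,C,g,H,j,G,E,I], logical=[g,H,j,G,E,I,A,F,C]
After op 7 (swap(5, 3)): offset=3, physical=[A,F,C,g,H,j,I,E,G], logical=[g,H,j,I,E,G,A,F,C]
After op 8 (rotate(+2)): offset=5, physical=[A,F,C,g,H,j,I,E,G], logical=[j,I,E,G,A,F,C,g,H]
After op 9 (swap(3, 2)): offset=5, physical=[A,F,C,g,H,j,I,G,E], logical=[j,I,G,E,A,F,C,g,H]
After op 10 (replace(3, 'o')): offset=5, physical=[A,F,C,g,H,j,I,G,o], logical=[j,I,G,o,A,F,C,g,H]

Answer: 5 j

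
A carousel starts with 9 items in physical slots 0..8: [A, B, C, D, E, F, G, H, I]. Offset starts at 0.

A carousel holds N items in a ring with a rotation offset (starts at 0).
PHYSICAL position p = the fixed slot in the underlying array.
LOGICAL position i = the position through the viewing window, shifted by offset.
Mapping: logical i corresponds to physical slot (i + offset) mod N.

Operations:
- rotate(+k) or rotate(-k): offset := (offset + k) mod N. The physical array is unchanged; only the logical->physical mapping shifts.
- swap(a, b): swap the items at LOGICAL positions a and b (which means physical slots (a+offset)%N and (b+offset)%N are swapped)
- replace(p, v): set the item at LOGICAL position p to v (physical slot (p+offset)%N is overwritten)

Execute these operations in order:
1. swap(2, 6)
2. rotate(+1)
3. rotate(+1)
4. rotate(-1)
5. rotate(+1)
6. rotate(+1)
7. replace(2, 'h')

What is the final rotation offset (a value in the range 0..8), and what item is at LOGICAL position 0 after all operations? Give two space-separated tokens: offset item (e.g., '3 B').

Answer: 3 D

Derivation:
After op 1 (swap(2, 6)): offset=0, physical=[A,B,G,D,E,F,C,H,I], logical=[A,B,G,D,E,F,C,H,I]
After op 2 (rotate(+1)): offset=1, physical=[A,B,G,D,E,F,C,H,I], logical=[B,G,D,E,F,C,H,I,A]
After op 3 (rotate(+1)): offset=2, physical=[A,B,G,D,E,F,C,H,I], logical=[G,D,E,F,C,H,I,A,B]
After op 4 (rotate(-1)): offset=1, physical=[A,B,G,D,E,F,C,H,I], logical=[B,G,D,E,F,C,H,I,A]
After op 5 (rotate(+1)): offset=2, physical=[A,B,G,D,E,F,C,H,I], logical=[G,D,E,F,C,H,I,A,B]
After op 6 (rotate(+1)): offset=3, physical=[A,B,G,D,E,F,C,H,I], logical=[D,E,F,C,H,I,A,B,G]
After op 7 (replace(2, 'h')): offset=3, physical=[A,B,G,D,E,h,C,H,I], logical=[D,E,h,C,H,I,A,B,G]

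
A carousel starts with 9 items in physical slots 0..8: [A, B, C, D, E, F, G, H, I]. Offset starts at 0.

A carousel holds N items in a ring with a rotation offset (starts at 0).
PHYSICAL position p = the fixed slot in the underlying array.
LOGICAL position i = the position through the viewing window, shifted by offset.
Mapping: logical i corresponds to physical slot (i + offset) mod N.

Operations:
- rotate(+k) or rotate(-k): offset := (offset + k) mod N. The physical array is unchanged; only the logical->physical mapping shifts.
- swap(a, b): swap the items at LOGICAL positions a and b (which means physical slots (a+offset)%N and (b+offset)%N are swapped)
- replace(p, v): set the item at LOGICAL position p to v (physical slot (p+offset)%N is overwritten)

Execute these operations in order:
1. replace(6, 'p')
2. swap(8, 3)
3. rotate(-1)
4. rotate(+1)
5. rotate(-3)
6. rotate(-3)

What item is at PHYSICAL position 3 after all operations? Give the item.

After op 1 (replace(6, 'p')): offset=0, physical=[A,B,C,D,E,F,p,H,I], logical=[A,B,C,D,E,F,p,H,I]
After op 2 (swap(8, 3)): offset=0, physical=[A,B,C,I,E,F,p,H,D], logical=[A,B,C,I,E,F,p,H,D]
After op 3 (rotate(-1)): offset=8, physical=[A,B,C,I,E,F,p,H,D], logical=[D,A,B,C,I,E,F,p,H]
After op 4 (rotate(+1)): offset=0, physical=[A,B,C,I,E,F,p,H,D], logical=[A,B,C,I,E,F,p,H,D]
After op 5 (rotate(-3)): offset=6, physical=[A,B,C,I,E,F,p,H,D], logical=[p,H,D,A,B,C,I,E,F]
After op 6 (rotate(-3)): offset=3, physical=[A,B,C,I,E,F,p,H,D], logical=[I,E,F,p,H,D,A,B,C]

Answer: I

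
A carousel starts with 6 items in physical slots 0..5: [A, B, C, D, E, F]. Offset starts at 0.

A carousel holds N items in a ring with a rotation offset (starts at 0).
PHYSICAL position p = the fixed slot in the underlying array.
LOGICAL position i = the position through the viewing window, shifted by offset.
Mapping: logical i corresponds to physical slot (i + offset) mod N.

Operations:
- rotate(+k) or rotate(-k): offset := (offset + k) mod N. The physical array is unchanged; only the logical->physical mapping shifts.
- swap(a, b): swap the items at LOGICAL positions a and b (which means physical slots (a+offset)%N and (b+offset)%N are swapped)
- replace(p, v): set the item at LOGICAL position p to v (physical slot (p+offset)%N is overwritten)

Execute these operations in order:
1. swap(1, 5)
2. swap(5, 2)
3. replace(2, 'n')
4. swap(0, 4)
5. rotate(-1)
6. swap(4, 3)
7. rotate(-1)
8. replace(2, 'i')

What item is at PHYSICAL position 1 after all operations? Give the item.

After op 1 (swap(1, 5)): offset=0, physical=[A,F,C,D,E,B], logical=[A,F,C,D,E,B]
After op 2 (swap(5, 2)): offset=0, physical=[A,F,B,D,E,C], logical=[A,F,B,D,E,C]
After op 3 (replace(2, 'n')): offset=0, physical=[A,F,n,D,E,C], logical=[A,F,n,D,E,C]
After op 4 (swap(0, 4)): offset=0, physical=[E,F,n,D,A,C], logical=[E,F,n,D,A,C]
After op 5 (rotate(-1)): offset=5, physical=[E,F,n,D,A,C], logical=[C,E,F,n,D,A]
After op 6 (swap(4, 3)): offset=5, physical=[E,F,D,n,A,C], logical=[C,E,F,D,n,A]
After op 7 (rotate(-1)): offset=4, physical=[E,F,D,n,A,C], logical=[A,C,E,F,D,n]
After op 8 (replace(2, 'i')): offset=4, physical=[i,F,D,n,A,C], logical=[A,C,i,F,D,n]

Answer: F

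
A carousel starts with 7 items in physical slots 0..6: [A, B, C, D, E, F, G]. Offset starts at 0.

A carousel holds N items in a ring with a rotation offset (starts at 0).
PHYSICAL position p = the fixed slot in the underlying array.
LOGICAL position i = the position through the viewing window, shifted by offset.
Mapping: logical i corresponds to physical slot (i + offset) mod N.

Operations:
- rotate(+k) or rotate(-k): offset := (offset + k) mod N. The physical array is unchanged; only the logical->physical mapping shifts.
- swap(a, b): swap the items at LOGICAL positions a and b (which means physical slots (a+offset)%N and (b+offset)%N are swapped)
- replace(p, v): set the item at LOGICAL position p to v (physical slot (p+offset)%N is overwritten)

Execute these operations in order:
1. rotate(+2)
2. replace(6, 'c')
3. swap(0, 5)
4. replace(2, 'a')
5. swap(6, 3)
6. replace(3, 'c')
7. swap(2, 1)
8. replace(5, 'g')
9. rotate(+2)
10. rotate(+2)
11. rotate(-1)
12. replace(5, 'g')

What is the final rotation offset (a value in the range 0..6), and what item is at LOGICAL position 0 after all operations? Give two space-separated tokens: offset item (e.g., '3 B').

After op 1 (rotate(+2)): offset=2, physical=[A,B,C,D,E,F,G], logical=[C,D,E,F,G,A,B]
After op 2 (replace(6, 'c')): offset=2, physical=[A,c,C,D,E,F,G], logical=[C,D,E,F,G,A,c]
After op 3 (swap(0, 5)): offset=2, physical=[C,c,A,D,E,F,G], logical=[A,D,E,F,G,C,c]
After op 4 (replace(2, 'a')): offset=2, physical=[C,c,A,D,a,F,G], logical=[A,D,a,F,G,C,c]
After op 5 (swap(6, 3)): offset=2, physical=[C,F,A,D,a,c,G], logical=[A,D,a,c,G,C,F]
After op 6 (replace(3, 'c')): offset=2, physical=[C,F,A,D,a,c,G], logical=[A,D,a,c,G,C,F]
After op 7 (swap(2, 1)): offset=2, physical=[C,F,A,a,D,c,G], logical=[A,a,D,c,G,C,F]
After op 8 (replace(5, 'g')): offset=2, physical=[g,F,A,a,D,c,G], logical=[A,a,D,c,G,g,F]
After op 9 (rotate(+2)): offset=4, physical=[g,F,A,a,D,c,G], logical=[D,c,G,g,F,A,a]
After op 10 (rotate(+2)): offset=6, physical=[g,F,A,a,D,c,G], logical=[G,g,F,A,a,D,c]
After op 11 (rotate(-1)): offset=5, physical=[g,F,A,a,D,c,G], logical=[c,G,g,F,A,a,D]
After op 12 (replace(5, 'g')): offset=5, physical=[g,F,A,g,D,c,G], logical=[c,G,g,F,A,g,D]

Answer: 5 c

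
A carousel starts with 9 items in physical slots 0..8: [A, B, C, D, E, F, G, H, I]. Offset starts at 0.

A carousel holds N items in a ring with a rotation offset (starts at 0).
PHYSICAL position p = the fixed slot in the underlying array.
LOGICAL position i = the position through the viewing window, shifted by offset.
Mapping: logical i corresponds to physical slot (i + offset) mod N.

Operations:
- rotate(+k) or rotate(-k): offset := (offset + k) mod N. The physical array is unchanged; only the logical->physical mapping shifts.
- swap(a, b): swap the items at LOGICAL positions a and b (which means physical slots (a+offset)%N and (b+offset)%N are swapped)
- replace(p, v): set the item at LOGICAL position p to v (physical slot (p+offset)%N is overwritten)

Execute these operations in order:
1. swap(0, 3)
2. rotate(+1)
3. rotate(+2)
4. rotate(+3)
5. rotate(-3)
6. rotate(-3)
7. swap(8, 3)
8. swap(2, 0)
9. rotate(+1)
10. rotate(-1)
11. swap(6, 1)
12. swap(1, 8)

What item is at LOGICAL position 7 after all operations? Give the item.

After op 1 (swap(0, 3)): offset=0, physical=[D,B,C,A,E,F,G,H,I], logical=[D,B,C,A,E,F,G,H,I]
After op 2 (rotate(+1)): offset=1, physical=[D,B,C,A,E,F,G,H,I], logical=[B,C,A,E,F,G,H,I,D]
After op 3 (rotate(+2)): offset=3, physical=[D,B,C,A,E,F,G,H,I], logical=[A,E,F,G,H,I,D,B,C]
After op 4 (rotate(+3)): offset=6, physical=[D,B,C,A,E,F,G,H,I], logical=[G,H,I,D,B,C,A,E,F]
After op 5 (rotate(-3)): offset=3, physical=[D,B,C,A,E,F,G,H,I], logical=[A,E,F,G,H,I,D,B,C]
After op 6 (rotate(-3)): offset=0, physical=[D,B,C,A,E,F,G,H,I], logical=[D,B,C,A,E,F,G,H,I]
After op 7 (swap(8, 3)): offset=0, physical=[D,B,C,I,E,F,G,H,A], logical=[D,B,C,I,E,F,G,H,A]
After op 8 (swap(2, 0)): offset=0, physical=[C,B,D,I,E,F,G,H,A], logical=[C,B,D,I,E,F,G,H,A]
After op 9 (rotate(+1)): offset=1, physical=[C,B,D,I,E,F,G,H,A], logical=[B,D,I,E,F,G,H,A,C]
After op 10 (rotate(-1)): offset=0, physical=[C,B,D,I,E,F,G,H,A], logical=[C,B,D,I,E,F,G,H,A]
After op 11 (swap(6, 1)): offset=0, physical=[C,G,D,I,E,F,B,H,A], logical=[C,G,D,I,E,F,B,H,A]
After op 12 (swap(1, 8)): offset=0, physical=[C,A,D,I,E,F,B,H,G], logical=[C,A,D,I,E,F,B,H,G]

Answer: H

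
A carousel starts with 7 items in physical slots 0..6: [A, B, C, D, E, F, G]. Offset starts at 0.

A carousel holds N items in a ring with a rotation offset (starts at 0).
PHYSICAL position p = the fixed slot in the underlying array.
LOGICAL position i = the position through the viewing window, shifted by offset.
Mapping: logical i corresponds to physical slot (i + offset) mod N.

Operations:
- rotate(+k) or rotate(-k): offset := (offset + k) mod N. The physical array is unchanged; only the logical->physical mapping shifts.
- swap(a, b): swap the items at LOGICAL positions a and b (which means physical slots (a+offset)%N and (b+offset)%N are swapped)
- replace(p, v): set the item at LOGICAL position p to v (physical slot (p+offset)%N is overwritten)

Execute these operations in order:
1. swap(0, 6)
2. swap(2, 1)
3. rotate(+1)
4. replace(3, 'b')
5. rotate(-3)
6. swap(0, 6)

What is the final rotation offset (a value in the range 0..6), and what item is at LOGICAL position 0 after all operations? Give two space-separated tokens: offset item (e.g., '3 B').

Answer: 5 b

Derivation:
After op 1 (swap(0, 6)): offset=0, physical=[G,B,C,D,E,F,A], logical=[G,B,C,D,E,F,A]
After op 2 (swap(2, 1)): offset=0, physical=[G,C,B,D,E,F,A], logical=[G,C,B,D,E,F,A]
After op 3 (rotate(+1)): offset=1, physical=[G,C,B,D,E,F,A], logical=[C,B,D,E,F,A,G]
After op 4 (replace(3, 'b')): offset=1, physical=[G,C,B,D,b,F,A], logical=[C,B,D,b,F,A,G]
After op 5 (rotate(-3)): offset=5, physical=[G,C,B,D,b,F,A], logical=[F,A,G,C,B,D,b]
After op 6 (swap(0, 6)): offset=5, physical=[G,C,B,D,F,b,A], logical=[b,A,G,C,B,D,F]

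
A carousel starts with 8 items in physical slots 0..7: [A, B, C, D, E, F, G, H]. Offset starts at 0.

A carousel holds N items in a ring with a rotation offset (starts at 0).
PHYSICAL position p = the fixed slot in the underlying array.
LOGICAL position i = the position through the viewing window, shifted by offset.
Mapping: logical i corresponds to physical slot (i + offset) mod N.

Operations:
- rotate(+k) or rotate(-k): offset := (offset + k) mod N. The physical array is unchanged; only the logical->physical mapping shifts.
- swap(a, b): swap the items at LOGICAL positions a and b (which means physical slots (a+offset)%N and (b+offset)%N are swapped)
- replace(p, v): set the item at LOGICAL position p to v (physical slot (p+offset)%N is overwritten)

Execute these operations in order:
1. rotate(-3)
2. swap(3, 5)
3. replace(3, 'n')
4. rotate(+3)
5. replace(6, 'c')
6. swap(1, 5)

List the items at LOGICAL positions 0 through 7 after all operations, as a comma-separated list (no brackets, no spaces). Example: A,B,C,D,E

After op 1 (rotate(-3)): offset=5, physical=[A,B,C,D,E,F,G,H], logical=[F,G,H,A,B,C,D,E]
After op 2 (swap(3, 5)): offset=5, physical=[C,B,A,D,E,F,G,H], logical=[F,G,H,C,B,A,D,E]
After op 3 (replace(3, 'n')): offset=5, physical=[n,B,A,D,E,F,G,H], logical=[F,G,H,n,B,A,D,E]
After op 4 (rotate(+3)): offset=0, physical=[n,B,A,D,E,F,G,H], logical=[n,B,A,D,E,F,G,H]
After op 5 (replace(6, 'c')): offset=0, physical=[n,B,A,D,E,F,c,H], logical=[n,B,A,D,E,F,c,H]
After op 6 (swap(1, 5)): offset=0, physical=[n,F,A,D,E,B,c,H], logical=[n,F,A,D,E,B,c,H]

Answer: n,F,A,D,E,B,c,H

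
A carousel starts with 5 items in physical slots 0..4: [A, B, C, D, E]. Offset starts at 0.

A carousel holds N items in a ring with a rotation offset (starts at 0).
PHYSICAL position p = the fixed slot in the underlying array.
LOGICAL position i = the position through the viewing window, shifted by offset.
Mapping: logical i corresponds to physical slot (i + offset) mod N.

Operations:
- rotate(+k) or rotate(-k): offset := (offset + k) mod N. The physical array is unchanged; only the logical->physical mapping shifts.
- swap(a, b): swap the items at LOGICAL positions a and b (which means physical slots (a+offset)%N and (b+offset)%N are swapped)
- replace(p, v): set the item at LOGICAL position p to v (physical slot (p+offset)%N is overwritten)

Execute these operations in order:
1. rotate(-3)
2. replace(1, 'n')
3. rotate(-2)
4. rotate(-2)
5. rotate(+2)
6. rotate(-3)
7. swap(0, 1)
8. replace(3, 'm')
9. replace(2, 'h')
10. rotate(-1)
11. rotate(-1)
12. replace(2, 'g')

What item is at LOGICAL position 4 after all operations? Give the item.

After op 1 (rotate(-3)): offset=2, physical=[A,B,C,D,E], logical=[C,D,E,A,B]
After op 2 (replace(1, 'n')): offset=2, physical=[A,B,C,n,E], logical=[C,n,E,A,B]
After op 3 (rotate(-2)): offset=0, physical=[A,B,C,n,E], logical=[A,B,C,n,E]
After op 4 (rotate(-2)): offset=3, physical=[A,B,C,n,E], logical=[n,E,A,B,C]
After op 5 (rotate(+2)): offset=0, physical=[A,B,C,n,E], logical=[A,B,C,n,E]
After op 6 (rotate(-3)): offset=2, physical=[A,B,C,n,E], logical=[C,n,E,A,B]
After op 7 (swap(0, 1)): offset=2, physical=[A,B,n,C,E], logical=[n,C,E,A,B]
After op 8 (replace(3, 'm')): offset=2, physical=[m,B,n,C,E], logical=[n,C,E,m,B]
After op 9 (replace(2, 'h')): offset=2, physical=[m,B,n,C,h], logical=[n,C,h,m,B]
After op 10 (rotate(-1)): offset=1, physical=[m,B,n,C,h], logical=[B,n,C,h,m]
After op 11 (rotate(-1)): offset=0, physical=[m,B,n,C,h], logical=[m,B,n,C,h]
After op 12 (replace(2, 'g')): offset=0, physical=[m,B,g,C,h], logical=[m,B,g,C,h]

Answer: h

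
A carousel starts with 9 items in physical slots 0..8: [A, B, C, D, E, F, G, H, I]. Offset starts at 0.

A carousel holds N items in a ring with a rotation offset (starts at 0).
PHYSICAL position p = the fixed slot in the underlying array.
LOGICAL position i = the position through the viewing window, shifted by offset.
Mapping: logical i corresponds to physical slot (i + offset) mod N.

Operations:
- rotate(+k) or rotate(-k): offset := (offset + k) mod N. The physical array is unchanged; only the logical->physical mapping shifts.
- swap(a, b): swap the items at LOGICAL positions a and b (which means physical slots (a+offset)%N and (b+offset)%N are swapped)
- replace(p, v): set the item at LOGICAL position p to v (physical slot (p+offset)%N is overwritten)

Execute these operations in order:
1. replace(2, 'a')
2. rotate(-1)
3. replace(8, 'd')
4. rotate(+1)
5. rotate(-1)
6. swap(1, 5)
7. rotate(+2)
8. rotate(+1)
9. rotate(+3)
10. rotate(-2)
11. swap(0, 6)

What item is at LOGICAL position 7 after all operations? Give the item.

Answer: B

Derivation:
After op 1 (replace(2, 'a')): offset=0, physical=[A,B,a,D,E,F,G,H,I], logical=[A,B,a,D,E,F,G,H,I]
After op 2 (rotate(-1)): offset=8, physical=[A,B,a,D,E,F,G,H,I], logical=[I,A,B,a,D,E,F,G,H]
After op 3 (replace(8, 'd')): offset=8, physical=[A,B,a,D,E,F,G,d,I], logical=[I,A,B,a,D,E,F,G,d]
After op 4 (rotate(+1)): offset=0, physical=[A,B,a,D,E,F,G,d,I], logical=[A,B,a,D,E,F,G,d,I]
After op 5 (rotate(-1)): offset=8, physical=[A,B,a,D,E,F,G,d,I], logical=[I,A,B,a,D,E,F,G,d]
After op 6 (swap(1, 5)): offset=8, physical=[E,B,a,D,A,F,G,d,I], logical=[I,E,B,a,D,A,F,G,d]
After op 7 (rotate(+2)): offset=1, physical=[E,B,a,D,A,F,G,d,I], logical=[B,a,D,A,F,G,d,I,E]
After op 8 (rotate(+1)): offset=2, physical=[E,B,a,D,A,F,G,d,I], logical=[a,D,A,F,G,d,I,E,B]
After op 9 (rotate(+3)): offset=5, physical=[E,B,a,D,A,F,G,d,I], logical=[F,G,d,I,E,B,a,D,A]
After op 10 (rotate(-2)): offset=3, physical=[E,B,a,D,A,F,G,d,I], logical=[D,A,F,G,d,I,E,B,a]
After op 11 (swap(0, 6)): offset=3, physical=[D,B,a,E,A,F,G,d,I], logical=[E,A,F,G,d,I,D,B,a]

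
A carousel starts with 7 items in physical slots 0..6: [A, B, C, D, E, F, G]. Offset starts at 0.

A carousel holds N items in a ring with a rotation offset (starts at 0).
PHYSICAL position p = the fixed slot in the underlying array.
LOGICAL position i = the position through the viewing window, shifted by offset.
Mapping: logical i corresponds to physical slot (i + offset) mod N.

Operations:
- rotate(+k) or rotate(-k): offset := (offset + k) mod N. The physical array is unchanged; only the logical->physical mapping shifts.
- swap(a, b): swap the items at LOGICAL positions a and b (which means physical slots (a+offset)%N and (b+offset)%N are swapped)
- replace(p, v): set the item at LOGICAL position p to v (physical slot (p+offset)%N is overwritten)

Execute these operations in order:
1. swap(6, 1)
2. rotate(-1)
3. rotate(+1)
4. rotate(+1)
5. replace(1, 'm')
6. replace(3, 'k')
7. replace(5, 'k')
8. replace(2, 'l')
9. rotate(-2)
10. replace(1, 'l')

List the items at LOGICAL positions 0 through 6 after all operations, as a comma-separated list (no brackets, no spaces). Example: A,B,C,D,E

Answer: k,l,G,m,l,k,F

Derivation:
After op 1 (swap(6, 1)): offset=0, physical=[A,G,C,D,E,F,B], logical=[A,G,C,D,E,F,B]
After op 2 (rotate(-1)): offset=6, physical=[A,G,C,D,E,F,B], logical=[B,A,G,C,D,E,F]
After op 3 (rotate(+1)): offset=0, physical=[A,G,C,D,E,F,B], logical=[A,G,C,D,E,F,B]
After op 4 (rotate(+1)): offset=1, physical=[A,G,C,D,E,F,B], logical=[G,C,D,E,F,B,A]
After op 5 (replace(1, 'm')): offset=1, physical=[A,G,m,D,E,F,B], logical=[G,m,D,E,F,B,A]
After op 6 (replace(3, 'k')): offset=1, physical=[A,G,m,D,k,F,B], logical=[G,m,D,k,F,B,A]
After op 7 (replace(5, 'k')): offset=1, physical=[A,G,m,D,k,F,k], logical=[G,m,D,k,F,k,A]
After op 8 (replace(2, 'l')): offset=1, physical=[A,G,m,l,k,F,k], logical=[G,m,l,k,F,k,A]
After op 9 (rotate(-2)): offset=6, physical=[A,G,m,l,k,F,k], logical=[k,A,G,m,l,k,F]
After op 10 (replace(1, 'l')): offset=6, physical=[l,G,m,l,k,F,k], logical=[k,l,G,m,l,k,F]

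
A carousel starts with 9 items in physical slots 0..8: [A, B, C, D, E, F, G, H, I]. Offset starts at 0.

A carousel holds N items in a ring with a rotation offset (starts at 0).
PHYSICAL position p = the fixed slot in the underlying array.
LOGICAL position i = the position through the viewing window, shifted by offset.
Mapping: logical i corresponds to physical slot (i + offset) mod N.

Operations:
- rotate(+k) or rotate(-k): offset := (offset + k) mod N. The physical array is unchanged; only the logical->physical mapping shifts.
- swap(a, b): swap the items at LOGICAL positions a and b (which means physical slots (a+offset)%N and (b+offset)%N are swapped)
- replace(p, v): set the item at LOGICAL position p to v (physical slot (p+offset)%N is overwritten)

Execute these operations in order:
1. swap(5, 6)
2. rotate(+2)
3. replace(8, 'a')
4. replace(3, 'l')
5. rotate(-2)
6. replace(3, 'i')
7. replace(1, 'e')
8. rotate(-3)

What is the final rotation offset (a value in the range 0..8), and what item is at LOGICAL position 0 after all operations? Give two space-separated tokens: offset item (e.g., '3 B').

After op 1 (swap(5, 6)): offset=0, physical=[A,B,C,D,E,G,F,H,I], logical=[A,B,C,D,E,G,F,H,I]
After op 2 (rotate(+2)): offset=2, physical=[A,B,C,D,E,G,F,H,I], logical=[C,D,E,G,F,H,I,A,B]
After op 3 (replace(8, 'a')): offset=2, physical=[A,a,C,D,E,G,F,H,I], logical=[C,D,E,G,F,H,I,A,a]
After op 4 (replace(3, 'l')): offset=2, physical=[A,a,C,D,E,l,F,H,I], logical=[C,D,E,l,F,H,I,A,a]
After op 5 (rotate(-2)): offset=0, physical=[A,a,C,D,E,l,F,H,I], logical=[A,a,C,D,E,l,F,H,I]
After op 6 (replace(3, 'i')): offset=0, physical=[A,a,C,i,E,l,F,H,I], logical=[A,a,C,i,E,l,F,H,I]
After op 7 (replace(1, 'e')): offset=0, physical=[A,e,C,i,E,l,F,H,I], logical=[A,e,C,i,E,l,F,H,I]
After op 8 (rotate(-3)): offset=6, physical=[A,e,C,i,E,l,F,H,I], logical=[F,H,I,A,e,C,i,E,l]

Answer: 6 F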